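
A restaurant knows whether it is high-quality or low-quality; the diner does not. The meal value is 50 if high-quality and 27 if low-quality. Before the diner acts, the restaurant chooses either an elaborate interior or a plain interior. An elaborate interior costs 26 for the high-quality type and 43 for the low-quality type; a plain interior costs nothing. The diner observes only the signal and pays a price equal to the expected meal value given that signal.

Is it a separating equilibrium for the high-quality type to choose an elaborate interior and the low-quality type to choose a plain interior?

If types separate, elaborate interior earns payment 50 and plain interior earns 27.
High-quality: elaborate interior gives 50 − 26 = 24; plain interior gives 27 − 0 = 27. Would deviate. ✗
Low-quality: plain interior gives 27 − 0 = 27; elaborate interior gives 50 − 43 = 7. No deviation. ✓

No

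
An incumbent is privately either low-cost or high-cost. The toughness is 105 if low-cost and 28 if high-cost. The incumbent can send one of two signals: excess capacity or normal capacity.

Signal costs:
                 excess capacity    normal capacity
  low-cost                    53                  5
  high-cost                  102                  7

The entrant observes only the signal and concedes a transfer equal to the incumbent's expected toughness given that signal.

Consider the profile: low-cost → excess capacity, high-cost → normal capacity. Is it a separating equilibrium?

If types separate, excess capacity earns payment 105 and normal capacity earns 28.
Low-cost: excess capacity gives 105 − 53 = 52; normal capacity gives 28 − 5 = 23. No deviation. ✓
High-cost: normal capacity gives 28 − 7 = 21; excess capacity gives 105 − 102 = 3. No deviation. ✓
Both incentive constraints hold.

Yes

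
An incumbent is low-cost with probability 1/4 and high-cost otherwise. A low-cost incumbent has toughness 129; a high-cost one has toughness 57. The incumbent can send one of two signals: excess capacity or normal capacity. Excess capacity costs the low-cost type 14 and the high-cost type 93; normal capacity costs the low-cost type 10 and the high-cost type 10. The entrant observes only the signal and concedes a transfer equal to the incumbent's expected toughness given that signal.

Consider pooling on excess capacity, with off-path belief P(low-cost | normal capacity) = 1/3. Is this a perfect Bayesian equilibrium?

No

At the pooled signal (excess capacity) the entrant holds the prior 1/4 and pays 1/4·129 + 3/4·57 = 75. Off-path (normal capacity) belief 1/3 gives 1/3·129 + 2/3·57 = 81.
Low-cost: excess capacity gives 75 − 14 = 61; normal capacity gives 81 − 10 = 71. Deviates. ✗
High-cost: excess capacity gives 75 − 93 = -18; normal capacity gives 81 − 10 = 71. Deviates. ✗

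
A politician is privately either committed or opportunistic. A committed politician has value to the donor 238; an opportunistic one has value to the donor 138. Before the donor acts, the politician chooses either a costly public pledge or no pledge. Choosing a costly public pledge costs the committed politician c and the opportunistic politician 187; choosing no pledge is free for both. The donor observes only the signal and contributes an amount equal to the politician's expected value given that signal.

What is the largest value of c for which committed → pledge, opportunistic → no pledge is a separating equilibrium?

100

Under separation: pledge → committed (pays 238); no pledge → opportunistic (pays 138).
Opportunistic: 138 − 0 = 138 ≥ 238 − 187 = 51. Holds regardless of c. ✓
Committed: 238 − c ≥ 138 − 0, so c ≤ 238 − 138 = 100.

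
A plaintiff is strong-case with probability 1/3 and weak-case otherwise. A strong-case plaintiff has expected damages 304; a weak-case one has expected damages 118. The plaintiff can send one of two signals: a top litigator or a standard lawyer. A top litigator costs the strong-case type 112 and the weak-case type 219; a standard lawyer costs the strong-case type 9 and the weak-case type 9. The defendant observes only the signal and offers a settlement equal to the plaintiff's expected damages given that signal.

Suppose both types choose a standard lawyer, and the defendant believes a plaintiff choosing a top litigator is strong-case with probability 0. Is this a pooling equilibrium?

Yes

On the equilibrium path (standard lawyer) the defendant holds the prior 1/3 and pays 1/3·304 + 2/3·118 = 180. Off-path (top litigator) belief 0 gives 0·304 + 1·118 = 118.
Strong-case: standard lawyer gives 180 − 9 = 171; top litigator gives 118 − 112 = 6. Stays. ✓
Weak-case: standard lawyer gives 180 − 9 = 171; top litigator gives 118 − 219 = -101. Stays. ✓
Beliefs are Bayes-consistent on-path and both types best-respond.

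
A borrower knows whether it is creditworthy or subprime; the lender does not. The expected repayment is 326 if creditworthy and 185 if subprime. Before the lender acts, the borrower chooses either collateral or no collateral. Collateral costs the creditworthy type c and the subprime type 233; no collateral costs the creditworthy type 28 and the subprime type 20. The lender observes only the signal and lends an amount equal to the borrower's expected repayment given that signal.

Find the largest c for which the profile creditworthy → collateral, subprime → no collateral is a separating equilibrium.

Under separation: collateral → creditworthy (pays 326); no collateral → subprime (pays 185).
Subprime: 185 − 20 = 165 ≥ 326 − 233 = 93. Holds regardless of c. ✓
Creditworthy: 326 − c ≥ 185 − 28, so c ≤ 326 − 157 = 169.

169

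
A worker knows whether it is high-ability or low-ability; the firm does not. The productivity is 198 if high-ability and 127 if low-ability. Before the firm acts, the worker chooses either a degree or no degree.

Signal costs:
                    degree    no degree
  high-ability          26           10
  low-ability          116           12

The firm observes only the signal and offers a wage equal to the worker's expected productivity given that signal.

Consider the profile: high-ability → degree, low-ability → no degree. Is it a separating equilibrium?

If types separate, degree earns payment 198 and no degree earns 127.
High-ability: degree gives 198 − 26 = 172; no degree gives 127 − 10 = 117. No deviation. ✓
Low-ability: no degree gives 127 − 12 = 115; degree gives 198 − 116 = 82. No deviation. ✓
Both incentive constraints hold.

Yes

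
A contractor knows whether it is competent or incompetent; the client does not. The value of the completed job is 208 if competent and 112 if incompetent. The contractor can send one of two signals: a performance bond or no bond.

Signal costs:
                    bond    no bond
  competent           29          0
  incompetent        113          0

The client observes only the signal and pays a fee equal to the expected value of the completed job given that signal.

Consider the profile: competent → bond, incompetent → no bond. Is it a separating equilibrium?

Yes

If types separate, bond earns payment 208 and no bond earns 112.
Competent: bond gives 208 − 29 = 179; no bond gives 112 − 0 = 112. No deviation. ✓
Incompetent: no bond gives 112 − 0 = 112; bond gives 208 − 113 = 95. No deviation. ✓
Both incentive constraints hold.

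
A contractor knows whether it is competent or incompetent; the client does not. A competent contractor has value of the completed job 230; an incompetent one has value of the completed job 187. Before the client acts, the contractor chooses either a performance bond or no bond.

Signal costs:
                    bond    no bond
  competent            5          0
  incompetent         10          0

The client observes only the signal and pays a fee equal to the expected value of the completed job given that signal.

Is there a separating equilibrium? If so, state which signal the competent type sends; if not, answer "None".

Try competent → bond, incompetent → no bond:
  Under separation the client infers type exactly: bond → competent (pays 230), no bond → incompetent (pays 187).
  Competent: bond gives 230 − 5 = 225; no bond gives 187 − 0 = 187. No deviation. ✓
  Incompetent: no bond gives 187 − 0 = 187; bond gives 230 − 10 = 220. Would deviate. ✗
Try competent → no bond, incompetent → bond:
  Under separation the client infers type exactly: no bond → competent (pays 230), bond → incompetent (pays 187).
  Competent: no bond gives 230 − 0 = 230; bond gives 187 − 5 = 182. No deviation. ✓
  Incompetent: bond gives 187 − 10 = 177; no bond gives 230 − 0 = 230. Would deviate. ✗
Neither assignment is incentive-compatible.

None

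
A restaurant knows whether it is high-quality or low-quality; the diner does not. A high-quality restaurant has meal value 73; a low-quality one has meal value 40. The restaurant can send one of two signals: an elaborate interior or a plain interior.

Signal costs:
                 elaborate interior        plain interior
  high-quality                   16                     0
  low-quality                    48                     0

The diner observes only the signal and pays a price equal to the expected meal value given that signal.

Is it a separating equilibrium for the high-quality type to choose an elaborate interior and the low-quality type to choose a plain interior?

If types separate, elaborate interior earns payment 73 and plain interior earns 40.
High-quality: elaborate interior gives 73 − 16 = 57; plain interior gives 40 − 0 = 40. No deviation. ✓
Low-quality: plain interior gives 40 − 0 = 40; elaborate interior gives 73 − 48 = 25. No deviation. ✓
Neither type gains from mimicking the other.

Yes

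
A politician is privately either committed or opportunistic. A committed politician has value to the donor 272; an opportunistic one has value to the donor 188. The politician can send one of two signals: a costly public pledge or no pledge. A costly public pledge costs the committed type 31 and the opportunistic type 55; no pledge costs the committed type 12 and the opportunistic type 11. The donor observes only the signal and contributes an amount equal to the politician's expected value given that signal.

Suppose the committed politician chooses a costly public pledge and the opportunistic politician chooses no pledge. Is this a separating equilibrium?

No

Under separation the donor infers type exactly: pledge → committed (pays 272), no pledge → opportunistic (pays 188).
Committed: pledge gives 272 − 31 = 241; no pledge gives 188 − 12 = 176. No deviation. ✓
Opportunistic: no pledge gives 188 − 11 = 177; pledge gives 272 − 55 = 217. Would deviate. ✗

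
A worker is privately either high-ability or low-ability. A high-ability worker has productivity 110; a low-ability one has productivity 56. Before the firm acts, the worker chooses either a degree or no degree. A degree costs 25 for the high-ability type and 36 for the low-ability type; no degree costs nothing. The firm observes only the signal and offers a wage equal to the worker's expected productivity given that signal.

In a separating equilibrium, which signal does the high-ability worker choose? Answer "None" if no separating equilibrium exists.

None

Try high-ability → degree, low-ability → no degree:
  Under separation the firm infers type exactly: degree → high-ability (pays 110), no degree → low-ability (pays 56).
  High-ability: degree gives 110 − 25 = 85; no degree gives 56 − 0 = 56. No deviation. ✓
  Low-ability: no degree gives 56 − 0 = 56; degree gives 110 − 36 = 74. Would deviate. ✗
Try high-ability → no degree, low-ability → degree:
  Under separation the firm infers type exactly: no degree → high-ability (pays 110), degree → low-ability (pays 56).
  High-ability: no degree gives 110 − 0 = 110; degree gives 56 − 25 = 31. No deviation. ✓
  Low-ability: degree gives 56 − 36 = 20; no degree gives 110 − 0 = 110. Would deviate. ✗
Neither assignment is incentive-compatible.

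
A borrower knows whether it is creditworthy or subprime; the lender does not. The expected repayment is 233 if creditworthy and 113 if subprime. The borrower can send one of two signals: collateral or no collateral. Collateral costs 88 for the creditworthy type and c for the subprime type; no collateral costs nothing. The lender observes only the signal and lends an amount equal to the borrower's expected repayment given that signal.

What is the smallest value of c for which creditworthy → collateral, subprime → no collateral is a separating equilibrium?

Under separation: collateral → creditworthy (pays 233); no collateral → subprime (pays 113).
Creditworthy: 233 − 88 = 145 ≥ 113 − 0 = 113. Holds regardless of c. ✓
Subprime: 113 − 0 ≥ 233 − c, so c ≥ 233 − 113 = 120.

120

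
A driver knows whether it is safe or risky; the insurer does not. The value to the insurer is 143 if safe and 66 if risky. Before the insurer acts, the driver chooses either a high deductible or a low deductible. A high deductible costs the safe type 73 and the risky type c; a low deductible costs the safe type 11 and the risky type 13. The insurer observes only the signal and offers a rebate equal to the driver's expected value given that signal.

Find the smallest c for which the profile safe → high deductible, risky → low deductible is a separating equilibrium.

90

Under separation: high deductible → safe (pays 143); low deductible → risky (pays 66).
Safe: 143 − 73 = 70 ≥ 66 − 11 = 55. Holds regardless of c. ✓
Risky: 66 − 13 ≥ 143 − c, so c ≥ 143 − 53 = 90.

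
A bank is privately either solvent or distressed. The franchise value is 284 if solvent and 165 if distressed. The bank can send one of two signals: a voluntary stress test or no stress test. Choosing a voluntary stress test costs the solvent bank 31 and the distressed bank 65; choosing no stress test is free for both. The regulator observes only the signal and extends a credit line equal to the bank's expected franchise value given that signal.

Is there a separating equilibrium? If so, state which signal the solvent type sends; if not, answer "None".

Try solvent → stress test, distressed → no stress test:
  If types separate, stress test earns payment 284 and no stress test earns 165.
  Solvent: stress test gives 284 − 31 = 253; no stress test gives 165 − 0 = 165. No deviation. ✓
  Distressed: no stress test gives 165 − 0 = 165; stress test gives 284 − 65 = 219. Would deviate. ✗
Try solvent → no stress test, distressed → stress test:
  If types separate, no stress test earns payment 284 and stress test earns 165.
  Solvent: no stress test gives 284 − 0 = 284; stress test gives 165 − 31 = 134. No deviation. ✓
  Distressed: stress test gives 165 − 65 = 100; no stress test gives 284 − 0 = 284. Would deviate. ✗
Neither assignment is incentive-compatible.

None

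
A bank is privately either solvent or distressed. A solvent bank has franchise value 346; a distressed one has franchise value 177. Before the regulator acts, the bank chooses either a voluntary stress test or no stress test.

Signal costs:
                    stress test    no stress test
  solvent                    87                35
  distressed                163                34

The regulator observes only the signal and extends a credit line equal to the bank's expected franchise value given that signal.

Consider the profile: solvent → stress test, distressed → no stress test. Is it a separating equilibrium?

If types separate, stress test earns payment 346 and no stress test earns 177.
Solvent: stress test gives 346 − 87 = 259; no stress test gives 177 − 35 = 142. No deviation. ✓
Distressed: no stress test gives 177 − 34 = 143; stress test gives 346 − 163 = 183. Would deviate. ✗

No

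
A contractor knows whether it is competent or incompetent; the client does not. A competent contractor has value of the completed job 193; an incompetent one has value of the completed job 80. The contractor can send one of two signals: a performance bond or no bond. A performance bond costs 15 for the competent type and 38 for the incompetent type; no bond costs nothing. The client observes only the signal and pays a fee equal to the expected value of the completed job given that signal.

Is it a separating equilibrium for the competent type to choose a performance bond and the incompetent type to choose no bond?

If types separate, bond earns payment 193 and no bond earns 80.
Competent: bond gives 193 − 15 = 178; no bond gives 80 − 0 = 80. No deviation. ✓
Incompetent: no bond gives 80 − 0 = 80; bond gives 193 − 38 = 155. Would deviate. ✗

No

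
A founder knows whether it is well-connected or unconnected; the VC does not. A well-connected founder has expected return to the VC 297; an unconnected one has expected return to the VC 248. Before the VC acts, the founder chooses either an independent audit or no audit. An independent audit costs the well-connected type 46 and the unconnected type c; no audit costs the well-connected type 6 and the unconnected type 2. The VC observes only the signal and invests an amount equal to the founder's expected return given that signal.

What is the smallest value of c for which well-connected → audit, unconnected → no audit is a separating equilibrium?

51

Under separation: audit → well-connected (pays 297); no audit → unconnected (pays 248).
Well-connected: 297 − 46 = 251 ≥ 248 − 6 = 242. Holds regardless of c. ✓
Unconnected: 248 − 2 ≥ 297 − c, so c ≥ 297 − 246 = 51.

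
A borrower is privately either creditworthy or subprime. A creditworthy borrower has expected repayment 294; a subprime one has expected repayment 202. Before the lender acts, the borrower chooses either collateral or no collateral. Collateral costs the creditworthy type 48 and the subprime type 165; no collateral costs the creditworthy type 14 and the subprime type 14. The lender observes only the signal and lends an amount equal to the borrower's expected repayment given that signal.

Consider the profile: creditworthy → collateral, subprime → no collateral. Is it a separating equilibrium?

Yes

Under separation the lender infers type exactly: collateral → creditworthy (pays 294), no collateral → subprime (pays 202).
Creditworthy: collateral gives 294 − 48 = 246; no collateral gives 202 − 14 = 188. No deviation. ✓
Subprime: no collateral gives 202 − 14 = 188; collateral gives 294 − 165 = 129. No deviation. ✓
Both incentive constraints hold.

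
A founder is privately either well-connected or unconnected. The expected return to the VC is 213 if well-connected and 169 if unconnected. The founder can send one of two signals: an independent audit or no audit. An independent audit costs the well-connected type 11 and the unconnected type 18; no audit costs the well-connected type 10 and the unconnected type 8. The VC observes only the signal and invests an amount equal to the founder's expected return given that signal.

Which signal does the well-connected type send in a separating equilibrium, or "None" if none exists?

Try well-connected → audit, unconnected → no audit:
  Under separation the VC infers type exactly: audit → well-connected (pays 213), no audit → unconnected (pays 169).
  Well-connected: audit gives 213 − 11 = 202; no audit gives 169 − 10 = 159. No deviation. ✓
  Unconnected: no audit gives 169 − 8 = 161; audit gives 213 − 18 = 195. Would deviate. ✗
Try well-connected → no audit, unconnected → audit:
  Under separation the VC infers type exactly: no audit → well-connected (pays 213), audit → unconnected (pays 169).
  Well-connected: no audit gives 213 − 10 = 203; audit gives 169 − 11 = 158. No deviation. ✓
  Unconnected: audit gives 169 − 18 = 151; no audit gives 213 − 8 = 205. Would deviate. ✗
Neither assignment is incentive-compatible.

None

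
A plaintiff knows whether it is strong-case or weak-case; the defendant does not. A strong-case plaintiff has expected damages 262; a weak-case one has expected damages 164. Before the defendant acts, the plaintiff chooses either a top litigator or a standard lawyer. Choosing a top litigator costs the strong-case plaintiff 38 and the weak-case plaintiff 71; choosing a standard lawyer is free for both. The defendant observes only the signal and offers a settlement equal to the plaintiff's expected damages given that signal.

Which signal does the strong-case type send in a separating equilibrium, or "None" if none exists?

Try strong-case → top litigator, weak-case → standard lawyer:
  Under separation the defendant infers type exactly: top litigator → strong-case (pays 262), standard lawyer → weak-case (pays 164).
  Strong-case: top litigator gives 262 − 38 = 224; standard lawyer gives 164 − 0 = 164. No deviation. ✓
  Weak-case: standard lawyer gives 164 − 0 = 164; top litigator gives 262 − 71 = 191. Would deviate. ✗
Try strong-case → standard lawyer, weak-case → top litigator:
  Under separation the defendant infers type exactly: standard lawyer → strong-case (pays 262), top litigator → weak-case (pays 164).
  Strong-case: standard lawyer gives 262 − 0 = 262; top litigator gives 164 − 38 = 126. No deviation. ✓
  Weak-case: top litigator gives 164 − 71 = 93; standard lawyer gives 262 − 0 = 262. Would deviate. ✗
Neither assignment is incentive-compatible.

None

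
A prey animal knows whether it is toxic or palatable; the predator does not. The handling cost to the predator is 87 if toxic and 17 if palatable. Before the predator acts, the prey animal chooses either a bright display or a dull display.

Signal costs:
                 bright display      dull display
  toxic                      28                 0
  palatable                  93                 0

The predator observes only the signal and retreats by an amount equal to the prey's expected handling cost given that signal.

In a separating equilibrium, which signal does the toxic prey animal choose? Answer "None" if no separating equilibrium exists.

bright display

Try toxic → bright display, palatable → dull display:
  Under separation the predator infers type exactly: bright display → toxic (pays 87), dull display → palatable (pays 17).
  Toxic: bright display gives 87 − 28 = 59; dull display gives 17 − 0 = 17. No deviation. ✓
  Palatable: dull display gives 17 − 0 = 17; bright display gives 87 − 93 = -6. No deviation. ✓
Both hold — the toxic type sends bright display.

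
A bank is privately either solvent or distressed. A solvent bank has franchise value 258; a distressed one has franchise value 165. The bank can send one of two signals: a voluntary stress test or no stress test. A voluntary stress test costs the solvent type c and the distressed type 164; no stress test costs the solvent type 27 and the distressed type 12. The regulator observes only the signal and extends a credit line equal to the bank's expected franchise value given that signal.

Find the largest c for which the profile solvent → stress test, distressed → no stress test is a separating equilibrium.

Under separation: stress test → solvent (pays 258); no stress test → distressed (pays 165).
Distressed: 165 − 12 = 153 ≥ 258 − 164 = 94. Holds regardless of c. ✓
Solvent: 258 − c ≥ 165 − 27, so c ≤ 258 − 138 = 120.

120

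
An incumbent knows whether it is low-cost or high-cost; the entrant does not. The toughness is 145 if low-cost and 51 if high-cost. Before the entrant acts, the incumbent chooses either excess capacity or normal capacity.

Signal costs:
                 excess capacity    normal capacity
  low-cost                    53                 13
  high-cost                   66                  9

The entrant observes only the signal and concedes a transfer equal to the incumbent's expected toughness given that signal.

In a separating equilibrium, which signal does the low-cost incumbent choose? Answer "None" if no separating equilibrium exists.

None

Try low-cost → excess capacity, high-cost → normal capacity:
  Under separation the entrant infers type exactly: excess capacity → low-cost (pays 145), normal capacity → high-cost (pays 51).
  Low-cost: excess capacity gives 145 − 53 = 92; normal capacity gives 51 − 13 = 38. No deviation. ✓
  High-cost: normal capacity gives 51 − 9 = 42; excess capacity gives 145 − 66 = 79. Would deviate. ✗
Try low-cost → normal capacity, high-cost → excess capacity:
  Under separation the entrant infers type exactly: normal capacity → low-cost (pays 145), excess capacity → high-cost (pays 51).
  Low-cost: normal capacity gives 145 − 13 = 132; excess capacity gives 51 − 53 = -2. No deviation. ✓
  High-cost: excess capacity gives 51 − 66 = -15; normal capacity gives 145 − 9 = 136. Would deviate. ✗
Neither assignment is incentive-compatible.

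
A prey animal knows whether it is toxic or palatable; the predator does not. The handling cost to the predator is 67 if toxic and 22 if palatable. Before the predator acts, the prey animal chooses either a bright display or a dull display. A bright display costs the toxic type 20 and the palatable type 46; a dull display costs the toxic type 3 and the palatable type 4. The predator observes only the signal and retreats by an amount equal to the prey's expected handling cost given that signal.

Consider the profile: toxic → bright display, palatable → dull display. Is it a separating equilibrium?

If types separate, bright display earns payment 67 and dull display earns 22.
Toxic: bright display gives 67 − 20 = 47; dull display gives 22 − 3 = 19. No deviation. ✓
Palatable: dull display gives 22 − 4 = 18; bright display gives 67 − 46 = 21. Would deviate. ✗

No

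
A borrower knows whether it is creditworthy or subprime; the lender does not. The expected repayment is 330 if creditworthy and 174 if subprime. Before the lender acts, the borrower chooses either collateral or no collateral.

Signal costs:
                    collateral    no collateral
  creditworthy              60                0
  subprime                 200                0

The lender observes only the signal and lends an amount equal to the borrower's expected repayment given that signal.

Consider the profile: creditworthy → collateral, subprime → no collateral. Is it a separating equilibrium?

Yes

If types separate, collateral earns payment 330 and no collateral earns 174.
Creditworthy: collateral gives 330 − 60 = 270; no collateral gives 174 − 0 = 174. No deviation. ✓
Subprime: no collateral gives 174 − 0 = 174; collateral gives 330 − 200 = 130. No deviation. ✓
Neither type gains from mimicking the other.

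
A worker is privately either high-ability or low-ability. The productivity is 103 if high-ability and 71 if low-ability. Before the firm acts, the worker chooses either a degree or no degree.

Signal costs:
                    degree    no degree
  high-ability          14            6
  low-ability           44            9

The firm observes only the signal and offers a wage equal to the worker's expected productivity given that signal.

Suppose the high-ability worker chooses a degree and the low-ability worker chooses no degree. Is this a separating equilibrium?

Yes

If types separate, degree earns payment 103 and no degree earns 71.
High-ability: degree gives 103 − 14 = 89; no degree gives 71 − 6 = 65. No deviation. ✓
Low-ability: no degree gives 71 − 9 = 62; degree gives 103 − 44 = 59. No deviation. ✓
Neither type gains from mimicking the other.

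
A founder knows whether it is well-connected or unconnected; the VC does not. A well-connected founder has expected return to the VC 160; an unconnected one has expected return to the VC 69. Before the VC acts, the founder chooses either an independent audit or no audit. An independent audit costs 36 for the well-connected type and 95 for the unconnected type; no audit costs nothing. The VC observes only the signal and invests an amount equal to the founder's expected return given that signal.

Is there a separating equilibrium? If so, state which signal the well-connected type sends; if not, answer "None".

audit

Try well-connected → audit, unconnected → no audit:
  Under separation the VC infers type exactly: audit → well-connected (pays 160), no audit → unconnected (pays 69).
  Well-connected: audit gives 160 − 36 = 124; no audit gives 69 − 0 = 69. No deviation. ✓
  Unconnected: no audit gives 69 − 0 = 69; audit gives 160 − 95 = 65. No deviation. ✓
Both hold — the well-connected type sends audit.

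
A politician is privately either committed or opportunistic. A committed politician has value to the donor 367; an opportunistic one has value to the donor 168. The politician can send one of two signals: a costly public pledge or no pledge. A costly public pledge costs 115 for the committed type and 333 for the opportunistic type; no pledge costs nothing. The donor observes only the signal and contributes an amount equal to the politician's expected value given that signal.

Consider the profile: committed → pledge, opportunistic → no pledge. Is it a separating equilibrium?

Yes

Under separation the donor infers type exactly: pledge → committed (pays 367), no pledge → opportunistic (pays 168).
Committed: pledge gives 367 − 115 = 252; no pledge gives 168 − 0 = 168. No deviation. ✓
Opportunistic: no pledge gives 168 − 0 = 168; pledge gives 367 − 333 = 34. No deviation. ✓
Both incentive constraints hold.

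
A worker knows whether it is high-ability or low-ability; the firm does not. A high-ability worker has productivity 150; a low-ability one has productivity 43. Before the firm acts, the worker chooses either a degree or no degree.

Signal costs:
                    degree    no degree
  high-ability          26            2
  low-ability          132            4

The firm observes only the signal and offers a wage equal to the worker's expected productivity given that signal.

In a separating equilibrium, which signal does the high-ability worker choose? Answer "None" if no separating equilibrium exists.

degree

Try high-ability → degree, low-ability → no degree:
  If types separate, degree earns payment 150 and no degree earns 43.
  High-ability: degree gives 150 − 26 = 124; no degree gives 43 − 2 = 41. No deviation. ✓
  Low-ability: no degree gives 43 − 4 = 39; degree gives 150 − 132 = 18. No deviation. ✓
Both hold — the high-ability type sends degree.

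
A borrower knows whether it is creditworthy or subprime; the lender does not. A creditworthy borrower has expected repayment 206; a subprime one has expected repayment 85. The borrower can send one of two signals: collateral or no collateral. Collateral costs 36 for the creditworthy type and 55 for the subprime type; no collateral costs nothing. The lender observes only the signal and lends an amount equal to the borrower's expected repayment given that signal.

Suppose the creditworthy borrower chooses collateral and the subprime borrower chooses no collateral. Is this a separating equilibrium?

If types separate, collateral earns payment 206 and no collateral earns 85.
Creditworthy: collateral gives 206 − 36 = 170; no collateral gives 85 − 0 = 85. No deviation. ✓
Subprime: no collateral gives 85 − 0 = 85; collateral gives 206 − 55 = 151. Would deviate. ✗

No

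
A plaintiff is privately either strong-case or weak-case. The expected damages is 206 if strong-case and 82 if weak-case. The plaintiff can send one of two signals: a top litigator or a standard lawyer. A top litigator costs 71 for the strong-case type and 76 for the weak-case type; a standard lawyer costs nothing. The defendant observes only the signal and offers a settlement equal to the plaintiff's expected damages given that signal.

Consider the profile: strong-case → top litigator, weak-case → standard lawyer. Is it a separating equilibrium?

No

If types separate, top litigator earns payment 206 and standard lawyer earns 82.
Strong-case: top litigator gives 206 − 71 = 135; standard lawyer gives 82 − 0 = 82. No deviation. ✓
Weak-case: standard lawyer gives 82 − 0 = 82; top litigator gives 206 − 76 = 130. Would deviate. ✗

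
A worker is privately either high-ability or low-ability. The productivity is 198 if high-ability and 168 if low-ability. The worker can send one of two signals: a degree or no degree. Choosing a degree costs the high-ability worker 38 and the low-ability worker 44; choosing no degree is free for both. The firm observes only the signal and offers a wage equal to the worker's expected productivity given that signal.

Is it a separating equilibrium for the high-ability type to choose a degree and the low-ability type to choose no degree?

No

If types separate, degree earns payment 198 and no degree earns 168.
High-ability: degree gives 198 − 38 = 160; no degree gives 168 − 0 = 168. Would deviate. ✗
Low-ability: no degree gives 168 − 0 = 168; degree gives 198 − 44 = 154. No deviation. ✓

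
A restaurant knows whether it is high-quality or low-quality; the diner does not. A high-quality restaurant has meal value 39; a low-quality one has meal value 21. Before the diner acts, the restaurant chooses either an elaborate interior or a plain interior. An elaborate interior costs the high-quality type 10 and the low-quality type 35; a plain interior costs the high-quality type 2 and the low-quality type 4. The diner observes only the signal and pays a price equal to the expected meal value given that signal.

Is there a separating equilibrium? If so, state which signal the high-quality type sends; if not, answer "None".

elaborate interior

Try high-quality → elaborate interior, low-quality → plain interior:
  Under separation the diner infers type exactly: elaborate interior → high-quality (pays 39), plain interior → low-quality (pays 21).
  High-quality: elaborate interior gives 39 − 10 = 29; plain interior gives 21 − 2 = 19. No deviation. ✓
  Low-quality: plain interior gives 21 − 4 = 17; elaborate interior gives 39 − 35 = 4. No deviation. ✓
Both hold — the high-quality type sends elaborate interior.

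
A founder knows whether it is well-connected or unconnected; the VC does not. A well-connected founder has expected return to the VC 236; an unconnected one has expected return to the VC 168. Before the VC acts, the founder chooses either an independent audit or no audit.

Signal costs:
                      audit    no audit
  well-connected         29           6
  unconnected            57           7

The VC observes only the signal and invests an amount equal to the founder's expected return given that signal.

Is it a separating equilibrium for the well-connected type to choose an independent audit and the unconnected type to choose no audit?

Under separation the VC infers type exactly: audit → well-connected (pays 236), no audit → unconnected (pays 168).
Well-connected: audit gives 236 − 29 = 207; no audit gives 168 − 6 = 162. No deviation. ✓
Unconnected: no audit gives 168 − 7 = 161; audit gives 236 − 57 = 179. Would deviate. ✗

No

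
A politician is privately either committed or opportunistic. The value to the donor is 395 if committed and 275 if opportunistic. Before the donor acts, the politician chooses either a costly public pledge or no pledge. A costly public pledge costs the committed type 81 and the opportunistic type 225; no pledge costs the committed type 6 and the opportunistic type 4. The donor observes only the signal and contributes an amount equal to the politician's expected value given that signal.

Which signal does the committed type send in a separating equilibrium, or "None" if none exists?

pledge

Try committed → pledge, opportunistic → no pledge:
  If types separate, pledge earns payment 395 and no pledge earns 275.
  Committed: pledge gives 395 − 81 = 314; no pledge gives 275 − 6 = 269. No deviation. ✓
  Opportunistic: no pledge gives 275 − 4 = 271; pledge gives 395 − 225 = 170. No deviation. ✓
Both hold — the committed type sends pledge.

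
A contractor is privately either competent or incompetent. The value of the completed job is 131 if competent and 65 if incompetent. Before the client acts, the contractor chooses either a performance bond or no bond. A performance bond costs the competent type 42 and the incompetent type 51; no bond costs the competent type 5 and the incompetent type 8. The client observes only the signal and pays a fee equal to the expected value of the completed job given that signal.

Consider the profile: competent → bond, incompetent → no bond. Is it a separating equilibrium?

No

If types separate, bond earns payment 131 and no bond earns 65.
Competent: bond gives 131 − 42 = 89; no bond gives 65 − 5 = 60. No deviation. ✓
Incompetent: no bond gives 65 − 8 = 57; bond gives 131 − 51 = 80. Would deviate. ✗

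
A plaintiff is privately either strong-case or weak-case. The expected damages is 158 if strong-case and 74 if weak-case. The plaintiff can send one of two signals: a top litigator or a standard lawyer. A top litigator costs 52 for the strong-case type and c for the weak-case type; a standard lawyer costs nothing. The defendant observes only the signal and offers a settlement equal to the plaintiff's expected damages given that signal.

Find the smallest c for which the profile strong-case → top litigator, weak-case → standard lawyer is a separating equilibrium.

84

Under separation: top litigator → strong-case (pays 158); standard lawyer → weak-case (pays 74).
Strong-case: 158 − 52 = 106 ≥ 74 − 0 = 74. Holds regardless of c. ✓
Weak-case: 74 − 0 ≥ 158 − c, so c ≥ 158 − 74 = 84.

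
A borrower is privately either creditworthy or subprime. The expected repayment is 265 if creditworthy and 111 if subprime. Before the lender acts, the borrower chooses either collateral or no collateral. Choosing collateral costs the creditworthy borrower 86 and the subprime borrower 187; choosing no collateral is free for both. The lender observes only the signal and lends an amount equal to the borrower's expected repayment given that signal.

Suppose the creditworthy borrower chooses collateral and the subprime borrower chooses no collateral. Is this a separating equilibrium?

Yes

If types separate, collateral earns payment 265 and no collateral earns 111.
Creditworthy: collateral gives 265 − 86 = 179; no collateral gives 111 − 0 = 111. No deviation. ✓
Subprime: no collateral gives 111 − 0 = 111; collateral gives 265 − 187 = 78. No deviation. ✓
Both incentive constraints hold.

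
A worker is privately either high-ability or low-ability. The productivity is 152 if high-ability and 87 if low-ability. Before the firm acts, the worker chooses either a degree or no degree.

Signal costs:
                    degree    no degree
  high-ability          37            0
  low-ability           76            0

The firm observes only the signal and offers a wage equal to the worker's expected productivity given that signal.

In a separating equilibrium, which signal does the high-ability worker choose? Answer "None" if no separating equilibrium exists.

Try high-ability → degree, low-ability → no degree:
  Under separation the firm infers type exactly: degree → high-ability (pays 152), no degree → low-ability (pays 87).
  High-ability: degree gives 152 − 37 = 115; no degree gives 87 − 0 = 87. No deviation. ✓
  Low-ability: no degree gives 87 − 0 = 87; degree gives 152 − 76 = 76. No deviation. ✓
Both hold — the high-ability type sends degree.

degree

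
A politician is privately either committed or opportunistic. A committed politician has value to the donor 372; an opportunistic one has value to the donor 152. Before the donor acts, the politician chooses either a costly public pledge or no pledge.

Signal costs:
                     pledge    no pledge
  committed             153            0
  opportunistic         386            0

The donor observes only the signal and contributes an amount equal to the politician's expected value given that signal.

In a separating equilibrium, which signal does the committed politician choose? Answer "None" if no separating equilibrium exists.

pledge

Try committed → pledge, opportunistic → no pledge:
  If types separate, pledge earns payment 372 and no pledge earns 152.
  Committed: pledge gives 372 − 153 = 219; no pledge gives 152 − 0 = 152. No deviation. ✓
  Opportunistic: no pledge gives 152 − 0 = 152; pledge gives 372 − 386 = -14. No deviation. ✓
Both hold — the committed type sends pledge.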